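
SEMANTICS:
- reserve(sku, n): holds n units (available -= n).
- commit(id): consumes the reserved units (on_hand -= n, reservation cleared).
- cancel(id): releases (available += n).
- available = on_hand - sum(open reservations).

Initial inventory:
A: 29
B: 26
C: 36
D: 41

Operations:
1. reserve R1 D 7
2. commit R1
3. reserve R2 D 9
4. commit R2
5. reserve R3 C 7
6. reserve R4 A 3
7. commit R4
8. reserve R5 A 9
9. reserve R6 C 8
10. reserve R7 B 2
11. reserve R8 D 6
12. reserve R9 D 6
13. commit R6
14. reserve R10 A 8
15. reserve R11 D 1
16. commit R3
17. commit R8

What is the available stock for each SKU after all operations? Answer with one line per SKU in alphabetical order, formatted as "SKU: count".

Answer: A: 9
B: 24
C: 21
D: 12

Derivation:
Step 1: reserve R1 D 7 -> on_hand[A=29 B=26 C=36 D=41] avail[A=29 B=26 C=36 D=34] open={R1}
Step 2: commit R1 -> on_hand[A=29 B=26 C=36 D=34] avail[A=29 B=26 C=36 D=34] open={}
Step 3: reserve R2 D 9 -> on_hand[A=29 B=26 C=36 D=34] avail[A=29 B=26 C=36 D=25] open={R2}
Step 4: commit R2 -> on_hand[A=29 B=26 C=36 D=25] avail[A=29 B=26 C=36 D=25] open={}
Step 5: reserve R3 C 7 -> on_hand[A=29 B=26 C=36 D=25] avail[A=29 B=26 C=29 D=25] open={R3}
Step 6: reserve R4 A 3 -> on_hand[A=29 B=26 C=36 D=25] avail[A=26 B=26 C=29 D=25] open={R3,R4}
Step 7: commit R4 -> on_hand[A=26 B=26 C=36 D=25] avail[A=26 B=26 C=29 D=25] open={R3}
Step 8: reserve R5 A 9 -> on_hand[A=26 B=26 C=36 D=25] avail[A=17 B=26 C=29 D=25] open={R3,R5}
Step 9: reserve R6 C 8 -> on_hand[A=26 B=26 C=36 D=25] avail[A=17 B=26 C=21 D=25] open={R3,R5,R6}
Step 10: reserve R7 B 2 -> on_hand[A=26 B=26 C=36 D=25] avail[A=17 B=24 C=21 D=25] open={R3,R5,R6,R7}
Step 11: reserve R8 D 6 -> on_hand[A=26 B=26 C=36 D=25] avail[A=17 B=24 C=21 D=19] open={R3,R5,R6,R7,R8}
Step 12: reserve R9 D 6 -> on_hand[A=26 B=26 C=36 D=25] avail[A=17 B=24 C=21 D=13] open={R3,R5,R6,R7,R8,R9}
Step 13: commit R6 -> on_hand[A=26 B=26 C=28 D=25] avail[A=17 B=24 C=21 D=13] open={R3,R5,R7,R8,R9}
Step 14: reserve R10 A 8 -> on_hand[A=26 B=26 C=28 D=25] avail[A=9 B=24 C=21 D=13] open={R10,R3,R5,R7,R8,R9}
Step 15: reserve R11 D 1 -> on_hand[A=26 B=26 C=28 D=25] avail[A=9 B=24 C=21 D=12] open={R10,R11,R3,R5,R7,R8,R9}
Step 16: commit R3 -> on_hand[A=26 B=26 C=21 D=25] avail[A=9 B=24 C=21 D=12] open={R10,R11,R5,R7,R8,R9}
Step 17: commit R8 -> on_hand[A=26 B=26 C=21 D=19] avail[A=9 B=24 C=21 D=12] open={R10,R11,R5,R7,R9}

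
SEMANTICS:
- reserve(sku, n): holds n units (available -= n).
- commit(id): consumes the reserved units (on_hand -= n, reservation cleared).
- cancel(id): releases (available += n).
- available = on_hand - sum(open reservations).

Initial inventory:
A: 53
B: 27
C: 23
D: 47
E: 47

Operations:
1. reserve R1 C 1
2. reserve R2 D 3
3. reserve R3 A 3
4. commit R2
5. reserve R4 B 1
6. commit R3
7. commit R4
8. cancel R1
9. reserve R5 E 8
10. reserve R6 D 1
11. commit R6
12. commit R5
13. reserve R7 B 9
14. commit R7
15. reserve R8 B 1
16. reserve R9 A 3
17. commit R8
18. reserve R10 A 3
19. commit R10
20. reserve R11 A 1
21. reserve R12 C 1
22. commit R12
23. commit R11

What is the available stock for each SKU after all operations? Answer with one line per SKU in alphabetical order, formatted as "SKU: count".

Answer: A: 43
B: 16
C: 22
D: 43
E: 39

Derivation:
Step 1: reserve R1 C 1 -> on_hand[A=53 B=27 C=23 D=47 E=47] avail[A=53 B=27 C=22 D=47 E=47] open={R1}
Step 2: reserve R2 D 3 -> on_hand[A=53 B=27 C=23 D=47 E=47] avail[A=53 B=27 C=22 D=44 E=47] open={R1,R2}
Step 3: reserve R3 A 3 -> on_hand[A=53 B=27 C=23 D=47 E=47] avail[A=50 B=27 C=22 D=44 E=47] open={R1,R2,R3}
Step 4: commit R2 -> on_hand[A=53 B=27 C=23 D=44 E=47] avail[A=50 B=27 C=22 D=44 E=47] open={R1,R3}
Step 5: reserve R4 B 1 -> on_hand[A=53 B=27 C=23 D=44 E=47] avail[A=50 B=26 C=22 D=44 E=47] open={R1,R3,R4}
Step 6: commit R3 -> on_hand[A=50 B=27 C=23 D=44 E=47] avail[A=50 B=26 C=22 D=44 E=47] open={R1,R4}
Step 7: commit R4 -> on_hand[A=50 B=26 C=23 D=44 E=47] avail[A=50 B=26 C=22 D=44 E=47] open={R1}
Step 8: cancel R1 -> on_hand[A=50 B=26 C=23 D=44 E=47] avail[A=50 B=26 C=23 D=44 E=47] open={}
Step 9: reserve R5 E 8 -> on_hand[A=50 B=26 C=23 D=44 E=47] avail[A=50 B=26 C=23 D=44 E=39] open={R5}
Step 10: reserve R6 D 1 -> on_hand[A=50 B=26 C=23 D=44 E=47] avail[A=50 B=26 C=23 D=43 E=39] open={R5,R6}
Step 11: commit R6 -> on_hand[A=50 B=26 C=23 D=43 E=47] avail[A=50 B=26 C=23 D=43 E=39] open={R5}
Step 12: commit R5 -> on_hand[A=50 B=26 C=23 D=43 E=39] avail[A=50 B=26 C=23 D=43 E=39] open={}
Step 13: reserve R7 B 9 -> on_hand[A=50 B=26 C=23 D=43 E=39] avail[A=50 B=17 C=23 D=43 E=39] open={R7}
Step 14: commit R7 -> on_hand[A=50 B=17 C=23 D=43 E=39] avail[A=50 B=17 C=23 D=43 E=39] open={}
Step 15: reserve R8 B 1 -> on_hand[A=50 B=17 C=23 D=43 E=39] avail[A=50 B=16 C=23 D=43 E=39] open={R8}
Step 16: reserve R9 A 3 -> on_hand[A=50 B=17 C=23 D=43 E=39] avail[A=47 B=16 C=23 D=43 E=39] open={R8,R9}
Step 17: commit R8 -> on_hand[A=50 B=16 C=23 D=43 E=39] avail[A=47 B=16 C=23 D=43 E=39] open={R9}
Step 18: reserve R10 A 3 -> on_hand[A=50 B=16 C=23 D=43 E=39] avail[A=44 B=16 C=23 D=43 E=39] open={R10,R9}
Step 19: commit R10 -> on_hand[A=47 B=16 C=23 D=43 E=39] avail[A=44 B=16 C=23 D=43 E=39] open={R9}
Step 20: reserve R11 A 1 -> on_hand[A=47 B=16 C=23 D=43 E=39] avail[A=43 B=16 C=23 D=43 E=39] open={R11,R9}
Step 21: reserve R12 C 1 -> on_hand[A=47 B=16 C=23 D=43 E=39] avail[A=43 B=16 C=22 D=43 E=39] open={R11,R12,R9}
Step 22: commit R12 -> on_hand[A=47 B=16 C=22 D=43 E=39] avail[A=43 B=16 C=22 D=43 E=39] open={R11,R9}
Step 23: commit R11 -> on_hand[A=46 B=16 C=22 D=43 E=39] avail[A=43 B=16 C=22 D=43 E=39] open={R9}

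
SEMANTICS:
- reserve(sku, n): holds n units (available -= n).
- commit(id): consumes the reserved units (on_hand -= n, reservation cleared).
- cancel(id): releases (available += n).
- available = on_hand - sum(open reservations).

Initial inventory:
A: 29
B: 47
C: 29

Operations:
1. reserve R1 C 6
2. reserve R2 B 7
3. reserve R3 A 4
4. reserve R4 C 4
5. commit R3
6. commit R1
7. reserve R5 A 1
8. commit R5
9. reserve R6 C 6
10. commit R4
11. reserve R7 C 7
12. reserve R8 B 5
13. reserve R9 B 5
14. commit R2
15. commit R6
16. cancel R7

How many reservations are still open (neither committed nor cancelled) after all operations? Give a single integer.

Step 1: reserve R1 C 6 -> on_hand[A=29 B=47 C=29] avail[A=29 B=47 C=23] open={R1}
Step 2: reserve R2 B 7 -> on_hand[A=29 B=47 C=29] avail[A=29 B=40 C=23] open={R1,R2}
Step 3: reserve R3 A 4 -> on_hand[A=29 B=47 C=29] avail[A=25 B=40 C=23] open={R1,R2,R3}
Step 4: reserve R4 C 4 -> on_hand[A=29 B=47 C=29] avail[A=25 B=40 C=19] open={R1,R2,R3,R4}
Step 5: commit R3 -> on_hand[A=25 B=47 C=29] avail[A=25 B=40 C=19] open={R1,R2,R4}
Step 6: commit R1 -> on_hand[A=25 B=47 C=23] avail[A=25 B=40 C=19] open={R2,R4}
Step 7: reserve R5 A 1 -> on_hand[A=25 B=47 C=23] avail[A=24 B=40 C=19] open={R2,R4,R5}
Step 8: commit R5 -> on_hand[A=24 B=47 C=23] avail[A=24 B=40 C=19] open={R2,R4}
Step 9: reserve R6 C 6 -> on_hand[A=24 B=47 C=23] avail[A=24 B=40 C=13] open={R2,R4,R6}
Step 10: commit R4 -> on_hand[A=24 B=47 C=19] avail[A=24 B=40 C=13] open={R2,R6}
Step 11: reserve R7 C 7 -> on_hand[A=24 B=47 C=19] avail[A=24 B=40 C=6] open={R2,R6,R7}
Step 12: reserve R8 B 5 -> on_hand[A=24 B=47 C=19] avail[A=24 B=35 C=6] open={R2,R6,R7,R8}
Step 13: reserve R9 B 5 -> on_hand[A=24 B=47 C=19] avail[A=24 B=30 C=6] open={R2,R6,R7,R8,R9}
Step 14: commit R2 -> on_hand[A=24 B=40 C=19] avail[A=24 B=30 C=6] open={R6,R7,R8,R9}
Step 15: commit R6 -> on_hand[A=24 B=40 C=13] avail[A=24 B=30 C=6] open={R7,R8,R9}
Step 16: cancel R7 -> on_hand[A=24 B=40 C=13] avail[A=24 B=30 C=13] open={R8,R9}
Open reservations: ['R8', 'R9'] -> 2

Answer: 2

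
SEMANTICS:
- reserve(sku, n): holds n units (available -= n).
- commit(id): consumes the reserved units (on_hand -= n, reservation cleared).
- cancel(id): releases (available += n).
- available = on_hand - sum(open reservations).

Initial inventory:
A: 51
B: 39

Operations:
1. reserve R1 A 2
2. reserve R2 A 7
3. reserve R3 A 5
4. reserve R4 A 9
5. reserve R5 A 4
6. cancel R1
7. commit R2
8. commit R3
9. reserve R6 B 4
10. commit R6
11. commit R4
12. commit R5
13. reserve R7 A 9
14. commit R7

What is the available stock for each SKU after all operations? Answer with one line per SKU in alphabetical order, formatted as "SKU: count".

Step 1: reserve R1 A 2 -> on_hand[A=51 B=39] avail[A=49 B=39] open={R1}
Step 2: reserve R2 A 7 -> on_hand[A=51 B=39] avail[A=42 B=39] open={R1,R2}
Step 3: reserve R3 A 5 -> on_hand[A=51 B=39] avail[A=37 B=39] open={R1,R2,R3}
Step 4: reserve R4 A 9 -> on_hand[A=51 B=39] avail[A=28 B=39] open={R1,R2,R3,R4}
Step 5: reserve R5 A 4 -> on_hand[A=51 B=39] avail[A=24 B=39] open={R1,R2,R3,R4,R5}
Step 6: cancel R1 -> on_hand[A=51 B=39] avail[A=26 B=39] open={R2,R3,R4,R5}
Step 7: commit R2 -> on_hand[A=44 B=39] avail[A=26 B=39] open={R3,R4,R5}
Step 8: commit R3 -> on_hand[A=39 B=39] avail[A=26 B=39] open={R4,R5}
Step 9: reserve R6 B 4 -> on_hand[A=39 B=39] avail[A=26 B=35] open={R4,R5,R6}
Step 10: commit R6 -> on_hand[A=39 B=35] avail[A=26 B=35] open={R4,R5}
Step 11: commit R4 -> on_hand[A=30 B=35] avail[A=26 B=35] open={R5}
Step 12: commit R5 -> on_hand[A=26 B=35] avail[A=26 B=35] open={}
Step 13: reserve R7 A 9 -> on_hand[A=26 B=35] avail[A=17 B=35] open={R7}
Step 14: commit R7 -> on_hand[A=17 B=35] avail[A=17 B=35] open={}

Answer: A: 17
B: 35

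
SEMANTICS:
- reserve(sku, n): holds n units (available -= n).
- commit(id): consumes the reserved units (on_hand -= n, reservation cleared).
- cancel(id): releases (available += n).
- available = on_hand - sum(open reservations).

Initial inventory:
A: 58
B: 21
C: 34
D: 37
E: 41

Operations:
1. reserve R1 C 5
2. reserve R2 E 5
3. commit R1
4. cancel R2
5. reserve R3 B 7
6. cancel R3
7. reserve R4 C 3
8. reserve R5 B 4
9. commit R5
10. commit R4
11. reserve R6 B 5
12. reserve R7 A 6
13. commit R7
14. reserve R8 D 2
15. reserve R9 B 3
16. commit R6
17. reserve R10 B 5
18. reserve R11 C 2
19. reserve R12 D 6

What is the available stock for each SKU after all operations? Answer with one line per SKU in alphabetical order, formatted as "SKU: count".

Step 1: reserve R1 C 5 -> on_hand[A=58 B=21 C=34 D=37 E=41] avail[A=58 B=21 C=29 D=37 E=41] open={R1}
Step 2: reserve R2 E 5 -> on_hand[A=58 B=21 C=34 D=37 E=41] avail[A=58 B=21 C=29 D=37 E=36] open={R1,R2}
Step 3: commit R1 -> on_hand[A=58 B=21 C=29 D=37 E=41] avail[A=58 B=21 C=29 D=37 E=36] open={R2}
Step 4: cancel R2 -> on_hand[A=58 B=21 C=29 D=37 E=41] avail[A=58 B=21 C=29 D=37 E=41] open={}
Step 5: reserve R3 B 7 -> on_hand[A=58 B=21 C=29 D=37 E=41] avail[A=58 B=14 C=29 D=37 E=41] open={R3}
Step 6: cancel R3 -> on_hand[A=58 B=21 C=29 D=37 E=41] avail[A=58 B=21 C=29 D=37 E=41] open={}
Step 7: reserve R4 C 3 -> on_hand[A=58 B=21 C=29 D=37 E=41] avail[A=58 B=21 C=26 D=37 E=41] open={R4}
Step 8: reserve R5 B 4 -> on_hand[A=58 B=21 C=29 D=37 E=41] avail[A=58 B=17 C=26 D=37 E=41] open={R4,R5}
Step 9: commit R5 -> on_hand[A=58 B=17 C=29 D=37 E=41] avail[A=58 B=17 C=26 D=37 E=41] open={R4}
Step 10: commit R4 -> on_hand[A=58 B=17 C=26 D=37 E=41] avail[A=58 B=17 C=26 D=37 E=41] open={}
Step 11: reserve R6 B 5 -> on_hand[A=58 B=17 C=26 D=37 E=41] avail[A=58 B=12 C=26 D=37 E=41] open={R6}
Step 12: reserve R7 A 6 -> on_hand[A=58 B=17 C=26 D=37 E=41] avail[A=52 B=12 C=26 D=37 E=41] open={R6,R7}
Step 13: commit R7 -> on_hand[A=52 B=17 C=26 D=37 E=41] avail[A=52 B=12 C=26 D=37 E=41] open={R6}
Step 14: reserve R8 D 2 -> on_hand[A=52 B=17 C=26 D=37 E=41] avail[A=52 B=12 C=26 D=35 E=41] open={R6,R8}
Step 15: reserve R9 B 3 -> on_hand[A=52 B=17 C=26 D=37 E=41] avail[A=52 B=9 C=26 D=35 E=41] open={R6,R8,R9}
Step 16: commit R6 -> on_hand[A=52 B=12 C=26 D=37 E=41] avail[A=52 B=9 C=26 D=35 E=41] open={R8,R9}
Step 17: reserve R10 B 5 -> on_hand[A=52 B=12 C=26 D=37 E=41] avail[A=52 B=4 C=26 D=35 E=41] open={R10,R8,R9}
Step 18: reserve R11 C 2 -> on_hand[A=52 B=12 C=26 D=37 E=41] avail[A=52 B=4 C=24 D=35 E=41] open={R10,R11,R8,R9}
Step 19: reserve R12 D 6 -> on_hand[A=52 B=12 C=26 D=37 E=41] avail[A=52 B=4 C=24 D=29 E=41] open={R10,R11,R12,R8,R9}

Answer: A: 52
B: 4
C: 24
D: 29
E: 41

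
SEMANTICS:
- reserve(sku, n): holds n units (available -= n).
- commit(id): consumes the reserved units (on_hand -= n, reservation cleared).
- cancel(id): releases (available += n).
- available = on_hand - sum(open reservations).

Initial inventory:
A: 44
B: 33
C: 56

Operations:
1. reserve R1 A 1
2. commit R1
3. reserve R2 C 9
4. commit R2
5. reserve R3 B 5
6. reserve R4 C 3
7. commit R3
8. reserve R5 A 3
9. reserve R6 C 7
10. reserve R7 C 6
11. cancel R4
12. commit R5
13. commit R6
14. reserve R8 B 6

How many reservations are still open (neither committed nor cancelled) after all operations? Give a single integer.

Answer: 2

Derivation:
Step 1: reserve R1 A 1 -> on_hand[A=44 B=33 C=56] avail[A=43 B=33 C=56] open={R1}
Step 2: commit R1 -> on_hand[A=43 B=33 C=56] avail[A=43 B=33 C=56] open={}
Step 3: reserve R2 C 9 -> on_hand[A=43 B=33 C=56] avail[A=43 B=33 C=47] open={R2}
Step 4: commit R2 -> on_hand[A=43 B=33 C=47] avail[A=43 B=33 C=47] open={}
Step 5: reserve R3 B 5 -> on_hand[A=43 B=33 C=47] avail[A=43 B=28 C=47] open={R3}
Step 6: reserve R4 C 3 -> on_hand[A=43 B=33 C=47] avail[A=43 B=28 C=44] open={R3,R4}
Step 7: commit R3 -> on_hand[A=43 B=28 C=47] avail[A=43 B=28 C=44] open={R4}
Step 8: reserve R5 A 3 -> on_hand[A=43 B=28 C=47] avail[A=40 B=28 C=44] open={R4,R5}
Step 9: reserve R6 C 7 -> on_hand[A=43 B=28 C=47] avail[A=40 B=28 C=37] open={R4,R5,R6}
Step 10: reserve R7 C 6 -> on_hand[A=43 B=28 C=47] avail[A=40 B=28 C=31] open={R4,R5,R6,R7}
Step 11: cancel R4 -> on_hand[A=43 B=28 C=47] avail[A=40 B=28 C=34] open={R5,R6,R7}
Step 12: commit R5 -> on_hand[A=40 B=28 C=47] avail[A=40 B=28 C=34] open={R6,R7}
Step 13: commit R6 -> on_hand[A=40 B=28 C=40] avail[A=40 B=28 C=34] open={R7}
Step 14: reserve R8 B 6 -> on_hand[A=40 B=28 C=40] avail[A=40 B=22 C=34] open={R7,R8}
Open reservations: ['R7', 'R8'] -> 2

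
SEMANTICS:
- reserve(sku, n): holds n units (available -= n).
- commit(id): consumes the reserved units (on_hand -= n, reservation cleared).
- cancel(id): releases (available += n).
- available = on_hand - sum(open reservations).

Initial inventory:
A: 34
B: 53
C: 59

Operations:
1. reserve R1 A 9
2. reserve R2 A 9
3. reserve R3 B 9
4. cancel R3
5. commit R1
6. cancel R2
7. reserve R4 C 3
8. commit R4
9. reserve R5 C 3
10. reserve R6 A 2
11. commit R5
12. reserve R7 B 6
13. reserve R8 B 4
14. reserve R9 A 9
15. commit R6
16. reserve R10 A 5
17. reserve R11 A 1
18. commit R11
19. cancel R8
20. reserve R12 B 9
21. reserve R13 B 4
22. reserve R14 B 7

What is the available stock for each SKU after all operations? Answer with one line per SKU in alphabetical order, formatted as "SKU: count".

Answer: A: 8
B: 27
C: 53

Derivation:
Step 1: reserve R1 A 9 -> on_hand[A=34 B=53 C=59] avail[A=25 B=53 C=59] open={R1}
Step 2: reserve R2 A 9 -> on_hand[A=34 B=53 C=59] avail[A=16 B=53 C=59] open={R1,R2}
Step 3: reserve R3 B 9 -> on_hand[A=34 B=53 C=59] avail[A=16 B=44 C=59] open={R1,R2,R3}
Step 4: cancel R3 -> on_hand[A=34 B=53 C=59] avail[A=16 B=53 C=59] open={R1,R2}
Step 5: commit R1 -> on_hand[A=25 B=53 C=59] avail[A=16 B=53 C=59] open={R2}
Step 6: cancel R2 -> on_hand[A=25 B=53 C=59] avail[A=25 B=53 C=59] open={}
Step 7: reserve R4 C 3 -> on_hand[A=25 B=53 C=59] avail[A=25 B=53 C=56] open={R4}
Step 8: commit R4 -> on_hand[A=25 B=53 C=56] avail[A=25 B=53 C=56] open={}
Step 9: reserve R5 C 3 -> on_hand[A=25 B=53 C=56] avail[A=25 B=53 C=53] open={R5}
Step 10: reserve R6 A 2 -> on_hand[A=25 B=53 C=56] avail[A=23 B=53 C=53] open={R5,R6}
Step 11: commit R5 -> on_hand[A=25 B=53 C=53] avail[A=23 B=53 C=53] open={R6}
Step 12: reserve R7 B 6 -> on_hand[A=25 B=53 C=53] avail[A=23 B=47 C=53] open={R6,R7}
Step 13: reserve R8 B 4 -> on_hand[A=25 B=53 C=53] avail[A=23 B=43 C=53] open={R6,R7,R8}
Step 14: reserve R9 A 9 -> on_hand[A=25 B=53 C=53] avail[A=14 B=43 C=53] open={R6,R7,R8,R9}
Step 15: commit R6 -> on_hand[A=23 B=53 C=53] avail[A=14 B=43 C=53] open={R7,R8,R9}
Step 16: reserve R10 A 5 -> on_hand[A=23 B=53 C=53] avail[A=9 B=43 C=53] open={R10,R7,R8,R9}
Step 17: reserve R11 A 1 -> on_hand[A=23 B=53 C=53] avail[A=8 B=43 C=53] open={R10,R11,R7,R8,R9}
Step 18: commit R11 -> on_hand[A=22 B=53 C=53] avail[A=8 B=43 C=53] open={R10,R7,R8,R9}
Step 19: cancel R8 -> on_hand[A=22 B=53 C=53] avail[A=8 B=47 C=53] open={R10,R7,R9}
Step 20: reserve R12 B 9 -> on_hand[A=22 B=53 C=53] avail[A=8 B=38 C=53] open={R10,R12,R7,R9}
Step 21: reserve R13 B 4 -> on_hand[A=22 B=53 C=53] avail[A=8 B=34 C=53] open={R10,R12,R13,R7,R9}
Step 22: reserve R14 B 7 -> on_hand[A=22 B=53 C=53] avail[A=8 B=27 C=53] open={R10,R12,R13,R14,R7,R9}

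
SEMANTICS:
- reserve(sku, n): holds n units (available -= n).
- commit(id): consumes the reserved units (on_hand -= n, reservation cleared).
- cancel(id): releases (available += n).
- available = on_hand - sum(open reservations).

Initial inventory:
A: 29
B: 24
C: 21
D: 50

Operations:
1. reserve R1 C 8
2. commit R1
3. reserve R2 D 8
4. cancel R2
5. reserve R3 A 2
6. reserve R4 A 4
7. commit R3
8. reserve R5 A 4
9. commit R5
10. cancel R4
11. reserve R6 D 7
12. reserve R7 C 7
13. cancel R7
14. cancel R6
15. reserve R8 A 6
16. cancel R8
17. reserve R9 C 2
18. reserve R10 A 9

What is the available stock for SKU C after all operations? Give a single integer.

Step 1: reserve R1 C 8 -> on_hand[A=29 B=24 C=21 D=50] avail[A=29 B=24 C=13 D=50] open={R1}
Step 2: commit R1 -> on_hand[A=29 B=24 C=13 D=50] avail[A=29 B=24 C=13 D=50] open={}
Step 3: reserve R2 D 8 -> on_hand[A=29 B=24 C=13 D=50] avail[A=29 B=24 C=13 D=42] open={R2}
Step 4: cancel R2 -> on_hand[A=29 B=24 C=13 D=50] avail[A=29 B=24 C=13 D=50] open={}
Step 5: reserve R3 A 2 -> on_hand[A=29 B=24 C=13 D=50] avail[A=27 B=24 C=13 D=50] open={R3}
Step 6: reserve R4 A 4 -> on_hand[A=29 B=24 C=13 D=50] avail[A=23 B=24 C=13 D=50] open={R3,R4}
Step 7: commit R3 -> on_hand[A=27 B=24 C=13 D=50] avail[A=23 B=24 C=13 D=50] open={R4}
Step 8: reserve R5 A 4 -> on_hand[A=27 B=24 C=13 D=50] avail[A=19 B=24 C=13 D=50] open={R4,R5}
Step 9: commit R5 -> on_hand[A=23 B=24 C=13 D=50] avail[A=19 B=24 C=13 D=50] open={R4}
Step 10: cancel R4 -> on_hand[A=23 B=24 C=13 D=50] avail[A=23 B=24 C=13 D=50] open={}
Step 11: reserve R6 D 7 -> on_hand[A=23 B=24 C=13 D=50] avail[A=23 B=24 C=13 D=43] open={R6}
Step 12: reserve R7 C 7 -> on_hand[A=23 B=24 C=13 D=50] avail[A=23 B=24 C=6 D=43] open={R6,R7}
Step 13: cancel R7 -> on_hand[A=23 B=24 C=13 D=50] avail[A=23 B=24 C=13 D=43] open={R6}
Step 14: cancel R6 -> on_hand[A=23 B=24 C=13 D=50] avail[A=23 B=24 C=13 D=50] open={}
Step 15: reserve R8 A 6 -> on_hand[A=23 B=24 C=13 D=50] avail[A=17 B=24 C=13 D=50] open={R8}
Step 16: cancel R8 -> on_hand[A=23 B=24 C=13 D=50] avail[A=23 B=24 C=13 D=50] open={}
Step 17: reserve R9 C 2 -> on_hand[A=23 B=24 C=13 D=50] avail[A=23 B=24 C=11 D=50] open={R9}
Step 18: reserve R10 A 9 -> on_hand[A=23 B=24 C=13 D=50] avail[A=14 B=24 C=11 D=50] open={R10,R9}
Final available[C] = 11

Answer: 11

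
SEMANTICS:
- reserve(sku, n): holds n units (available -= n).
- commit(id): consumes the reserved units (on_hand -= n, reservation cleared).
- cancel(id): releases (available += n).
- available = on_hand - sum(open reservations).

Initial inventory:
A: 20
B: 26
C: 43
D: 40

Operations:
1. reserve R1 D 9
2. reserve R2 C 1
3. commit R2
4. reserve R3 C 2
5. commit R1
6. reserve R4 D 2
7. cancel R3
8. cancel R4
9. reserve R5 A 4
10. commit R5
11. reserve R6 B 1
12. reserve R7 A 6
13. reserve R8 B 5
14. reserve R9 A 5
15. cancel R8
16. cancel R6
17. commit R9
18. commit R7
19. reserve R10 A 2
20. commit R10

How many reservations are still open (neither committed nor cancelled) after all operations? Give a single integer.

Step 1: reserve R1 D 9 -> on_hand[A=20 B=26 C=43 D=40] avail[A=20 B=26 C=43 D=31] open={R1}
Step 2: reserve R2 C 1 -> on_hand[A=20 B=26 C=43 D=40] avail[A=20 B=26 C=42 D=31] open={R1,R2}
Step 3: commit R2 -> on_hand[A=20 B=26 C=42 D=40] avail[A=20 B=26 C=42 D=31] open={R1}
Step 4: reserve R3 C 2 -> on_hand[A=20 B=26 C=42 D=40] avail[A=20 B=26 C=40 D=31] open={R1,R3}
Step 5: commit R1 -> on_hand[A=20 B=26 C=42 D=31] avail[A=20 B=26 C=40 D=31] open={R3}
Step 6: reserve R4 D 2 -> on_hand[A=20 B=26 C=42 D=31] avail[A=20 B=26 C=40 D=29] open={R3,R4}
Step 7: cancel R3 -> on_hand[A=20 B=26 C=42 D=31] avail[A=20 B=26 C=42 D=29] open={R4}
Step 8: cancel R4 -> on_hand[A=20 B=26 C=42 D=31] avail[A=20 B=26 C=42 D=31] open={}
Step 9: reserve R5 A 4 -> on_hand[A=20 B=26 C=42 D=31] avail[A=16 B=26 C=42 D=31] open={R5}
Step 10: commit R5 -> on_hand[A=16 B=26 C=42 D=31] avail[A=16 B=26 C=42 D=31] open={}
Step 11: reserve R6 B 1 -> on_hand[A=16 B=26 C=42 D=31] avail[A=16 B=25 C=42 D=31] open={R6}
Step 12: reserve R7 A 6 -> on_hand[A=16 B=26 C=42 D=31] avail[A=10 B=25 C=42 D=31] open={R6,R7}
Step 13: reserve R8 B 5 -> on_hand[A=16 B=26 C=42 D=31] avail[A=10 B=20 C=42 D=31] open={R6,R7,R8}
Step 14: reserve R9 A 5 -> on_hand[A=16 B=26 C=42 D=31] avail[A=5 B=20 C=42 D=31] open={R6,R7,R8,R9}
Step 15: cancel R8 -> on_hand[A=16 B=26 C=42 D=31] avail[A=5 B=25 C=42 D=31] open={R6,R7,R9}
Step 16: cancel R6 -> on_hand[A=16 B=26 C=42 D=31] avail[A=5 B=26 C=42 D=31] open={R7,R9}
Step 17: commit R9 -> on_hand[A=11 B=26 C=42 D=31] avail[A=5 B=26 C=42 D=31] open={R7}
Step 18: commit R7 -> on_hand[A=5 B=26 C=42 D=31] avail[A=5 B=26 C=42 D=31] open={}
Step 19: reserve R10 A 2 -> on_hand[A=5 B=26 C=42 D=31] avail[A=3 B=26 C=42 D=31] open={R10}
Step 20: commit R10 -> on_hand[A=3 B=26 C=42 D=31] avail[A=3 B=26 C=42 D=31] open={}
Open reservations: [] -> 0

Answer: 0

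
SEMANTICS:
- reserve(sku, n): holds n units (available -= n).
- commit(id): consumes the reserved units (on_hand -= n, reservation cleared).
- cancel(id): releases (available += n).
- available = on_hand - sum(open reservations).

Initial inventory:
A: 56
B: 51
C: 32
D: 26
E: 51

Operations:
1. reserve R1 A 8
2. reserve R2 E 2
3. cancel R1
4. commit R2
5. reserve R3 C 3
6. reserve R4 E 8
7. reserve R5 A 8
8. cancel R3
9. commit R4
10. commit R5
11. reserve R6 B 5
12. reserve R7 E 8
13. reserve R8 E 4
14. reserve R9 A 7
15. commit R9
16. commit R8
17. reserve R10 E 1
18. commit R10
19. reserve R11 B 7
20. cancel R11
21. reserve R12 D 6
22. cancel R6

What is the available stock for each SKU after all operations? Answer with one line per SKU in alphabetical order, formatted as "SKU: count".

Step 1: reserve R1 A 8 -> on_hand[A=56 B=51 C=32 D=26 E=51] avail[A=48 B=51 C=32 D=26 E=51] open={R1}
Step 2: reserve R2 E 2 -> on_hand[A=56 B=51 C=32 D=26 E=51] avail[A=48 B=51 C=32 D=26 E=49] open={R1,R2}
Step 3: cancel R1 -> on_hand[A=56 B=51 C=32 D=26 E=51] avail[A=56 B=51 C=32 D=26 E=49] open={R2}
Step 4: commit R2 -> on_hand[A=56 B=51 C=32 D=26 E=49] avail[A=56 B=51 C=32 D=26 E=49] open={}
Step 5: reserve R3 C 3 -> on_hand[A=56 B=51 C=32 D=26 E=49] avail[A=56 B=51 C=29 D=26 E=49] open={R3}
Step 6: reserve R4 E 8 -> on_hand[A=56 B=51 C=32 D=26 E=49] avail[A=56 B=51 C=29 D=26 E=41] open={R3,R4}
Step 7: reserve R5 A 8 -> on_hand[A=56 B=51 C=32 D=26 E=49] avail[A=48 B=51 C=29 D=26 E=41] open={R3,R4,R5}
Step 8: cancel R3 -> on_hand[A=56 B=51 C=32 D=26 E=49] avail[A=48 B=51 C=32 D=26 E=41] open={R4,R5}
Step 9: commit R4 -> on_hand[A=56 B=51 C=32 D=26 E=41] avail[A=48 B=51 C=32 D=26 E=41] open={R5}
Step 10: commit R5 -> on_hand[A=48 B=51 C=32 D=26 E=41] avail[A=48 B=51 C=32 D=26 E=41] open={}
Step 11: reserve R6 B 5 -> on_hand[A=48 B=51 C=32 D=26 E=41] avail[A=48 B=46 C=32 D=26 E=41] open={R6}
Step 12: reserve R7 E 8 -> on_hand[A=48 B=51 C=32 D=26 E=41] avail[A=48 B=46 C=32 D=26 E=33] open={R6,R7}
Step 13: reserve R8 E 4 -> on_hand[A=48 B=51 C=32 D=26 E=41] avail[A=48 B=46 C=32 D=26 E=29] open={R6,R7,R8}
Step 14: reserve R9 A 7 -> on_hand[A=48 B=51 C=32 D=26 E=41] avail[A=41 B=46 C=32 D=26 E=29] open={R6,R7,R8,R9}
Step 15: commit R9 -> on_hand[A=41 B=51 C=32 D=26 E=41] avail[A=41 B=46 C=32 D=26 E=29] open={R6,R7,R8}
Step 16: commit R8 -> on_hand[A=41 B=51 C=32 D=26 E=37] avail[A=41 B=46 C=32 D=26 E=29] open={R6,R7}
Step 17: reserve R10 E 1 -> on_hand[A=41 B=51 C=32 D=26 E=37] avail[A=41 B=46 C=32 D=26 E=28] open={R10,R6,R7}
Step 18: commit R10 -> on_hand[A=41 B=51 C=32 D=26 E=36] avail[A=41 B=46 C=32 D=26 E=28] open={R6,R7}
Step 19: reserve R11 B 7 -> on_hand[A=41 B=51 C=32 D=26 E=36] avail[A=41 B=39 C=32 D=26 E=28] open={R11,R6,R7}
Step 20: cancel R11 -> on_hand[A=41 B=51 C=32 D=26 E=36] avail[A=41 B=46 C=32 D=26 E=28] open={R6,R7}
Step 21: reserve R12 D 6 -> on_hand[A=41 B=51 C=32 D=26 E=36] avail[A=41 B=46 C=32 D=20 E=28] open={R12,R6,R7}
Step 22: cancel R6 -> on_hand[A=41 B=51 C=32 D=26 E=36] avail[A=41 B=51 C=32 D=20 E=28] open={R12,R7}

Answer: A: 41
B: 51
C: 32
D: 20
E: 28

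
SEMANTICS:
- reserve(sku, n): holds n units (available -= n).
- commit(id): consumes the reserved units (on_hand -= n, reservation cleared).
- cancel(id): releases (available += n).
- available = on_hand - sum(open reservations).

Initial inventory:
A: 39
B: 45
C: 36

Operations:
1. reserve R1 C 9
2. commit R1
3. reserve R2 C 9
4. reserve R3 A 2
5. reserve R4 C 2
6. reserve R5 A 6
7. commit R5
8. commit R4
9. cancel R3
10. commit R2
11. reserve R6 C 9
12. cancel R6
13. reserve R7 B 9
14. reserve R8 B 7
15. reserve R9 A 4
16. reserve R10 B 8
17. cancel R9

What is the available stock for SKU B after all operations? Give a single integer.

Answer: 21

Derivation:
Step 1: reserve R1 C 9 -> on_hand[A=39 B=45 C=36] avail[A=39 B=45 C=27] open={R1}
Step 2: commit R1 -> on_hand[A=39 B=45 C=27] avail[A=39 B=45 C=27] open={}
Step 3: reserve R2 C 9 -> on_hand[A=39 B=45 C=27] avail[A=39 B=45 C=18] open={R2}
Step 4: reserve R3 A 2 -> on_hand[A=39 B=45 C=27] avail[A=37 B=45 C=18] open={R2,R3}
Step 5: reserve R4 C 2 -> on_hand[A=39 B=45 C=27] avail[A=37 B=45 C=16] open={R2,R3,R4}
Step 6: reserve R5 A 6 -> on_hand[A=39 B=45 C=27] avail[A=31 B=45 C=16] open={R2,R3,R4,R5}
Step 7: commit R5 -> on_hand[A=33 B=45 C=27] avail[A=31 B=45 C=16] open={R2,R3,R4}
Step 8: commit R4 -> on_hand[A=33 B=45 C=25] avail[A=31 B=45 C=16] open={R2,R3}
Step 9: cancel R3 -> on_hand[A=33 B=45 C=25] avail[A=33 B=45 C=16] open={R2}
Step 10: commit R2 -> on_hand[A=33 B=45 C=16] avail[A=33 B=45 C=16] open={}
Step 11: reserve R6 C 9 -> on_hand[A=33 B=45 C=16] avail[A=33 B=45 C=7] open={R6}
Step 12: cancel R6 -> on_hand[A=33 B=45 C=16] avail[A=33 B=45 C=16] open={}
Step 13: reserve R7 B 9 -> on_hand[A=33 B=45 C=16] avail[A=33 B=36 C=16] open={R7}
Step 14: reserve R8 B 7 -> on_hand[A=33 B=45 C=16] avail[A=33 B=29 C=16] open={R7,R8}
Step 15: reserve R9 A 4 -> on_hand[A=33 B=45 C=16] avail[A=29 B=29 C=16] open={R7,R8,R9}
Step 16: reserve R10 B 8 -> on_hand[A=33 B=45 C=16] avail[A=29 B=21 C=16] open={R10,R7,R8,R9}
Step 17: cancel R9 -> on_hand[A=33 B=45 C=16] avail[A=33 B=21 C=16] open={R10,R7,R8}
Final available[B] = 21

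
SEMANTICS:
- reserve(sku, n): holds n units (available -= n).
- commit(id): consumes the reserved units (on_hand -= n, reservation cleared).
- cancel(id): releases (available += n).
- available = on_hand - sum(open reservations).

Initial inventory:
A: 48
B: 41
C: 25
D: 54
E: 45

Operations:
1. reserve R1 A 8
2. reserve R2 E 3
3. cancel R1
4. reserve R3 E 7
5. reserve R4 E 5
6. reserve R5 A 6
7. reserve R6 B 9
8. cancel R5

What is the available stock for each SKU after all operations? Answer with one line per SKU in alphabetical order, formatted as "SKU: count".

Answer: A: 48
B: 32
C: 25
D: 54
E: 30

Derivation:
Step 1: reserve R1 A 8 -> on_hand[A=48 B=41 C=25 D=54 E=45] avail[A=40 B=41 C=25 D=54 E=45] open={R1}
Step 2: reserve R2 E 3 -> on_hand[A=48 B=41 C=25 D=54 E=45] avail[A=40 B=41 C=25 D=54 E=42] open={R1,R2}
Step 3: cancel R1 -> on_hand[A=48 B=41 C=25 D=54 E=45] avail[A=48 B=41 C=25 D=54 E=42] open={R2}
Step 4: reserve R3 E 7 -> on_hand[A=48 B=41 C=25 D=54 E=45] avail[A=48 B=41 C=25 D=54 E=35] open={R2,R3}
Step 5: reserve R4 E 5 -> on_hand[A=48 B=41 C=25 D=54 E=45] avail[A=48 B=41 C=25 D=54 E=30] open={R2,R3,R4}
Step 6: reserve R5 A 6 -> on_hand[A=48 B=41 C=25 D=54 E=45] avail[A=42 B=41 C=25 D=54 E=30] open={R2,R3,R4,R5}
Step 7: reserve R6 B 9 -> on_hand[A=48 B=41 C=25 D=54 E=45] avail[A=42 B=32 C=25 D=54 E=30] open={R2,R3,R4,R5,R6}
Step 8: cancel R5 -> on_hand[A=48 B=41 C=25 D=54 E=45] avail[A=48 B=32 C=25 D=54 E=30] open={R2,R3,R4,R6}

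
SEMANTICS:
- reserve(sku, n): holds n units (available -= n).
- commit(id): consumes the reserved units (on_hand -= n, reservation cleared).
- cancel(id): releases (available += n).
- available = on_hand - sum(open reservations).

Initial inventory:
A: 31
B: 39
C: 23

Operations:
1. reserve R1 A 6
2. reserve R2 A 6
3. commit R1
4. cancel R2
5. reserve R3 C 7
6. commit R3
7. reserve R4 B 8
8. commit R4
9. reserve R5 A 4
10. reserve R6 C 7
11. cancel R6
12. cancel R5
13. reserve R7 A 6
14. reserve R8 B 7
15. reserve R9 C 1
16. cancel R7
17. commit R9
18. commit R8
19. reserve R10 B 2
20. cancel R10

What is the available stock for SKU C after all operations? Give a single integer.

Step 1: reserve R1 A 6 -> on_hand[A=31 B=39 C=23] avail[A=25 B=39 C=23] open={R1}
Step 2: reserve R2 A 6 -> on_hand[A=31 B=39 C=23] avail[A=19 B=39 C=23] open={R1,R2}
Step 3: commit R1 -> on_hand[A=25 B=39 C=23] avail[A=19 B=39 C=23] open={R2}
Step 4: cancel R2 -> on_hand[A=25 B=39 C=23] avail[A=25 B=39 C=23] open={}
Step 5: reserve R3 C 7 -> on_hand[A=25 B=39 C=23] avail[A=25 B=39 C=16] open={R3}
Step 6: commit R3 -> on_hand[A=25 B=39 C=16] avail[A=25 B=39 C=16] open={}
Step 7: reserve R4 B 8 -> on_hand[A=25 B=39 C=16] avail[A=25 B=31 C=16] open={R4}
Step 8: commit R4 -> on_hand[A=25 B=31 C=16] avail[A=25 B=31 C=16] open={}
Step 9: reserve R5 A 4 -> on_hand[A=25 B=31 C=16] avail[A=21 B=31 C=16] open={R5}
Step 10: reserve R6 C 7 -> on_hand[A=25 B=31 C=16] avail[A=21 B=31 C=9] open={R5,R6}
Step 11: cancel R6 -> on_hand[A=25 B=31 C=16] avail[A=21 B=31 C=16] open={R5}
Step 12: cancel R5 -> on_hand[A=25 B=31 C=16] avail[A=25 B=31 C=16] open={}
Step 13: reserve R7 A 6 -> on_hand[A=25 B=31 C=16] avail[A=19 B=31 C=16] open={R7}
Step 14: reserve R8 B 7 -> on_hand[A=25 B=31 C=16] avail[A=19 B=24 C=16] open={R7,R8}
Step 15: reserve R9 C 1 -> on_hand[A=25 B=31 C=16] avail[A=19 B=24 C=15] open={R7,R8,R9}
Step 16: cancel R7 -> on_hand[A=25 B=31 C=16] avail[A=25 B=24 C=15] open={R8,R9}
Step 17: commit R9 -> on_hand[A=25 B=31 C=15] avail[A=25 B=24 C=15] open={R8}
Step 18: commit R8 -> on_hand[A=25 B=24 C=15] avail[A=25 B=24 C=15] open={}
Step 19: reserve R10 B 2 -> on_hand[A=25 B=24 C=15] avail[A=25 B=22 C=15] open={R10}
Step 20: cancel R10 -> on_hand[A=25 B=24 C=15] avail[A=25 B=24 C=15] open={}
Final available[C] = 15

Answer: 15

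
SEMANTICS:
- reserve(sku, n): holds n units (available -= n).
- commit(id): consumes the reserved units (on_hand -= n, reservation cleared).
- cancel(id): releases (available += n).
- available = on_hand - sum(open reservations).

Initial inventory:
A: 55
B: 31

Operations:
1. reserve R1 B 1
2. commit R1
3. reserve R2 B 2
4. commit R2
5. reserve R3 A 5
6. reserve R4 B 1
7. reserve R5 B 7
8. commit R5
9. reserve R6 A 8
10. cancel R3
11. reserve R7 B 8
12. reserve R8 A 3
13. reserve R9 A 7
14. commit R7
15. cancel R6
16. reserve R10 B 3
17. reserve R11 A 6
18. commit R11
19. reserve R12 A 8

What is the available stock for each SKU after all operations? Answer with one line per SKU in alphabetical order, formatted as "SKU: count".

Step 1: reserve R1 B 1 -> on_hand[A=55 B=31] avail[A=55 B=30] open={R1}
Step 2: commit R1 -> on_hand[A=55 B=30] avail[A=55 B=30] open={}
Step 3: reserve R2 B 2 -> on_hand[A=55 B=30] avail[A=55 B=28] open={R2}
Step 4: commit R2 -> on_hand[A=55 B=28] avail[A=55 B=28] open={}
Step 5: reserve R3 A 5 -> on_hand[A=55 B=28] avail[A=50 B=28] open={R3}
Step 6: reserve R4 B 1 -> on_hand[A=55 B=28] avail[A=50 B=27] open={R3,R4}
Step 7: reserve R5 B 7 -> on_hand[A=55 B=28] avail[A=50 B=20] open={R3,R4,R5}
Step 8: commit R5 -> on_hand[A=55 B=21] avail[A=50 B=20] open={R3,R4}
Step 9: reserve R6 A 8 -> on_hand[A=55 B=21] avail[A=42 B=20] open={R3,R4,R6}
Step 10: cancel R3 -> on_hand[A=55 B=21] avail[A=47 B=20] open={R4,R6}
Step 11: reserve R7 B 8 -> on_hand[A=55 B=21] avail[A=47 B=12] open={R4,R6,R7}
Step 12: reserve R8 A 3 -> on_hand[A=55 B=21] avail[A=44 B=12] open={R4,R6,R7,R8}
Step 13: reserve R9 A 7 -> on_hand[A=55 B=21] avail[A=37 B=12] open={R4,R6,R7,R8,R9}
Step 14: commit R7 -> on_hand[A=55 B=13] avail[A=37 B=12] open={R4,R6,R8,R9}
Step 15: cancel R6 -> on_hand[A=55 B=13] avail[A=45 B=12] open={R4,R8,R9}
Step 16: reserve R10 B 3 -> on_hand[A=55 B=13] avail[A=45 B=9] open={R10,R4,R8,R9}
Step 17: reserve R11 A 6 -> on_hand[A=55 B=13] avail[A=39 B=9] open={R10,R11,R4,R8,R9}
Step 18: commit R11 -> on_hand[A=49 B=13] avail[A=39 B=9] open={R10,R4,R8,R9}
Step 19: reserve R12 A 8 -> on_hand[A=49 B=13] avail[A=31 B=9] open={R10,R12,R4,R8,R9}

Answer: A: 31
B: 9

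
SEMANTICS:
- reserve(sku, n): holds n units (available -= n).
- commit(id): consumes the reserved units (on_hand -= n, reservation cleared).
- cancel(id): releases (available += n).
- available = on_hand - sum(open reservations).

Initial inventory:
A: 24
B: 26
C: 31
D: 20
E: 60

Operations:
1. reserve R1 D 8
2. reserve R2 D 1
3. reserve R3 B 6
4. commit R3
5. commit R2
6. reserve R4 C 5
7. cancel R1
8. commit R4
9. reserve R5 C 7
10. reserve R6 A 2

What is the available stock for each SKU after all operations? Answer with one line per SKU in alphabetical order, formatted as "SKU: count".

Answer: A: 22
B: 20
C: 19
D: 19
E: 60

Derivation:
Step 1: reserve R1 D 8 -> on_hand[A=24 B=26 C=31 D=20 E=60] avail[A=24 B=26 C=31 D=12 E=60] open={R1}
Step 2: reserve R2 D 1 -> on_hand[A=24 B=26 C=31 D=20 E=60] avail[A=24 B=26 C=31 D=11 E=60] open={R1,R2}
Step 3: reserve R3 B 6 -> on_hand[A=24 B=26 C=31 D=20 E=60] avail[A=24 B=20 C=31 D=11 E=60] open={R1,R2,R3}
Step 4: commit R3 -> on_hand[A=24 B=20 C=31 D=20 E=60] avail[A=24 B=20 C=31 D=11 E=60] open={R1,R2}
Step 5: commit R2 -> on_hand[A=24 B=20 C=31 D=19 E=60] avail[A=24 B=20 C=31 D=11 E=60] open={R1}
Step 6: reserve R4 C 5 -> on_hand[A=24 B=20 C=31 D=19 E=60] avail[A=24 B=20 C=26 D=11 E=60] open={R1,R4}
Step 7: cancel R1 -> on_hand[A=24 B=20 C=31 D=19 E=60] avail[A=24 B=20 C=26 D=19 E=60] open={R4}
Step 8: commit R4 -> on_hand[A=24 B=20 C=26 D=19 E=60] avail[A=24 B=20 C=26 D=19 E=60] open={}
Step 9: reserve R5 C 7 -> on_hand[A=24 B=20 C=26 D=19 E=60] avail[A=24 B=20 C=19 D=19 E=60] open={R5}
Step 10: reserve R6 A 2 -> on_hand[A=24 B=20 C=26 D=19 E=60] avail[A=22 B=20 C=19 D=19 E=60] open={R5,R6}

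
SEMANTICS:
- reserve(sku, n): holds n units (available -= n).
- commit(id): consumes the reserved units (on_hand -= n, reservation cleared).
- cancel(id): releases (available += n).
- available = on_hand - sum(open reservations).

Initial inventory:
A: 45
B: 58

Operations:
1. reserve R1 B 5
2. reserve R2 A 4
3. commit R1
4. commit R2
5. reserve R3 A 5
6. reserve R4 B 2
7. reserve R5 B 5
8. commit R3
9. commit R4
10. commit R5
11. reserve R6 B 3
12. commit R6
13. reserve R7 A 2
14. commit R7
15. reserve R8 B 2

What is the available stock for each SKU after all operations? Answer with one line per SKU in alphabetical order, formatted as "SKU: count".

Answer: A: 34
B: 41

Derivation:
Step 1: reserve R1 B 5 -> on_hand[A=45 B=58] avail[A=45 B=53] open={R1}
Step 2: reserve R2 A 4 -> on_hand[A=45 B=58] avail[A=41 B=53] open={R1,R2}
Step 3: commit R1 -> on_hand[A=45 B=53] avail[A=41 B=53] open={R2}
Step 4: commit R2 -> on_hand[A=41 B=53] avail[A=41 B=53] open={}
Step 5: reserve R3 A 5 -> on_hand[A=41 B=53] avail[A=36 B=53] open={R3}
Step 6: reserve R4 B 2 -> on_hand[A=41 B=53] avail[A=36 B=51] open={R3,R4}
Step 7: reserve R5 B 5 -> on_hand[A=41 B=53] avail[A=36 B=46] open={R3,R4,R5}
Step 8: commit R3 -> on_hand[A=36 B=53] avail[A=36 B=46] open={R4,R5}
Step 9: commit R4 -> on_hand[A=36 B=51] avail[A=36 B=46] open={R5}
Step 10: commit R5 -> on_hand[A=36 B=46] avail[A=36 B=46] open={}
Step 11: reserve R6 B 3 -> on_hand[A=36 B=46] avail[A=36 B=43] open={R6}
Step 12: commit R6 -> on_hand[A=36 B=43] avail[A=36 B=43] open={}
Step 13: reserve R7 A 2 -> on_hand[A=36 B=43] avail[A=34 B=43] open={R7}
Step 14: commit R7 -> on_hand[A=34 B=43] avail[A=34 B=43] open={}
Step 15: reserve R8 B 2 -> on_hand[A=34 B=43] avail[A=34 B=41] open={R8}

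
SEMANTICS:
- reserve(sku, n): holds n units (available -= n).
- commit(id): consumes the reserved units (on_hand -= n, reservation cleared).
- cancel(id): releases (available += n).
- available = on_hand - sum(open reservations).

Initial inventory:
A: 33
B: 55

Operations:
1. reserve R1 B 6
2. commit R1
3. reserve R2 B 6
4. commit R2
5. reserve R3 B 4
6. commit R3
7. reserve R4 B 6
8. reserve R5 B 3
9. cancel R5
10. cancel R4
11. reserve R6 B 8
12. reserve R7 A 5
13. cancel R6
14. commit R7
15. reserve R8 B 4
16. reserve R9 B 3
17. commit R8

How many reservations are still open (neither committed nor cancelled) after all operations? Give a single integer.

Answer: 1

Derivation:
Step 1: reserve R1 B 6 -> on_hand[A=33 B=55] avail[A=33 B=49] open={R1}
Step 2: commit R1 -> on_hand[A=33 B=49] avail[A=33 B=49] open={}
Step 3: reserve R2 B 6 -> on_hand[A=33 B=49] avail[A=33 B=43] open={R2}
Step 4: commit R2 -> on_hand[A=33 B=43] avail[A=33 B=43] open={}
Step 5: reserve R3 B 4 -> on_hand[A=33 B=43] avail[A=33 B=39] open={R3}
Step 6: commit R3 -> on_hand[A=33 B=39] avail[A=33 B=39] open={}
Step 7: reserve R4 B 6 -> on_hand[A=33 B=39] avail[A=33 B=33] open={R4}
Step 8: reserve R5 B 3 -> on_hand[A=33 B=39] avail[A=33 B=30] open={R4,R5}
Step 9: cancel R5 -> on_hand[A=33 B=39] avail[A=33 B=33] open={R4}
Step 10: cancel R4 -> on_hand[A=33 B=39] avail[A=33 B=39] open={}
Step 11: reserve R6 B 8 -> on_hand[A=33 B=39] avail[A=33 B=31] open={R6}
Step 12: reserve R7 A 5 -> on_hand[A=33 B=39] avail[A=28 B=31] open={R6,R7}
Step 13: cancel R6 -> on_hand[A=33 B=39] avail[A=28 B=39] open={R7}
Step 14: commit R7 -> on_hand[A=28 B=39] avail[A=28 B=39] open={}
Step 15: reserve R8 B 4 -> on_hand[A=28 B=39] avail[A=28 B=35] open={R8}
Step 16: reserve R9 B 3 -> on_hand[A=28 B=39] avail[A=28 B=32] open={R8,R9}
Step 17: commit R8 -> on_hand[A=28 B=35] avail[A=28 B=32] open={R9}
Open reservations: ['R9'] -> 1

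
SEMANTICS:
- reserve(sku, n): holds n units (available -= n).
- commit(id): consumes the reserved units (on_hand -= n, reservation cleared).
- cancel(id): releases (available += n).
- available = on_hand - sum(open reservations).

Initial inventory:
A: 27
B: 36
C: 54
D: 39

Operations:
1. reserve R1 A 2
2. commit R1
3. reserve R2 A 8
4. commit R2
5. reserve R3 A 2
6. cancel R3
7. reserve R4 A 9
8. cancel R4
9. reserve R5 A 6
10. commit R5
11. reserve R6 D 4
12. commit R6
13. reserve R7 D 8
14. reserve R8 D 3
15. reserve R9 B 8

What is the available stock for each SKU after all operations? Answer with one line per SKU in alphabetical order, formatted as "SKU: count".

Answer: A: 11
B: 28
C: 54
D: 24

Derivation:
Step 1: reserve R1 A 2 -> on_hand[A=27 B=36 C=54 D=39] avail[A=25 B=36 C=54 D=39] open={R1}
Step 2: commit R1 -> on_hand[A=25 B=36 C=54 D=39] avail[A=25 B=36 C=54 D=39] open={}
Step 3: reserve R2 A 8 -> on_hand[A=25 B=36 C=54 D=39] avail[A=17 B=36 C=54 D=39] open={R2}
Step 4: commit R2 -> on_hand[A=17 B=36 C=54 D=39] avail[A=17 B=36 C=54 D=39] open={}
Step 5: reserve R3 A 2 -> on_hand[A=17 B=36 C=54 D=39] avail[A=15 B=36 C=54 D=39] open={R3}
Step 6: cancel R3 -> on_hand[A=17 B=36 C=54 D=39] avail[A=17 B=36 C=54 D=39] open={}
Step 7: reserve R4 A 9 -> on_hand[A=17 B=36 C=54 D=39] avail[A=8 B=36 C=54 D=39] open={R4}
Step 8: cancel R4 -> on_hand[A=17 B=36 C=54 D=39] avail[A=17 B=36 C=54 D=39] open={}
Step 9: reserve R5 A 6 -> on_hand[A=17 B=36 C=54 D=39] avail[A=11 B=36 C=54 D=39] open={R5}
Step 10: commit R5 -> on_hand[A=11 B=36 C=54 D=39] avail[A=11 B=36 C=54 D=39] open={}
Step 11: reserve R6 D 4 -> on_hand[A=11 B=36 C=54 D=39] avail[A=11 B=36 C=54 D=35] open={R6}
Step 12: commit R6 -> on_hand[A=11 B=36 C=54 D=35] avail[A=11 B=36 C=54 D=35] open={}
Step 13: reserve R7 D 8 -> on_hand[A=11 B=36 C=54 D=35] avail[A=11 B=36 C=54 D=27] open={R7}
Step 14: reserve R8 D 3 -> on_hand[A=11 B=36 C=54 D=35] avail[A=11 B=36 C=54 D=24] open={R7,R8}
Step 15: reserve R9 B 8 -> on_hand[A=11 B=36 C=54 D=35] avail[A=11 B=28 C=54 D=24] open={R7,R8,R9}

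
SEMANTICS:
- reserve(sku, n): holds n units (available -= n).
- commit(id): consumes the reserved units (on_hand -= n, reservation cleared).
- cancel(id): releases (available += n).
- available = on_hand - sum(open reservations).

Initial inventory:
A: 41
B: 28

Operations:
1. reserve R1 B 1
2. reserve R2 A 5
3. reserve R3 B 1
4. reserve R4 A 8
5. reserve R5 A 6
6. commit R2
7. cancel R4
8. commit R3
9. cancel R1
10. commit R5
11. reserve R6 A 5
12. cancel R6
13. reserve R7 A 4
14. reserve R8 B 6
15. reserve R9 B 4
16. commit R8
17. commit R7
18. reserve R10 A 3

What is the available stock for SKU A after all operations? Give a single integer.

Step 1: reserve R1 B 1 -> on_hand[A=41 B=28] avail[A=41 B=27] open={R1}
Step 2: reserve R2 A 5 -> on_hand[A=41 B=28] avail[A=36 B=27] open={R1,R2}
Step 3: reserve R3 B 1 -> on_hand[A=41 B=28] avail[A=36 B=26] open={R1,R2,R3}
Step 4: reserve R4 A 8 -> on_hand[A=41 B=28] avail[A=28 B=26] open={R1,R2,R3,R4}
Step 5: reserve R5 A 6 -> on_hand[A=41 B=28] avail[A=22 B=26] open={R1,R2,R3,R4,R5}
Step 6: commit R2 -> on_hand[A=36 B=28] avail[A=22 B=26] open={R1,R3,R4,R5}
Step 7: cancel R4 -> on_hand[A=36 B=28] avail[A=30 B=26] open={R1,R3,R5}
Step 8: commit R3 -> on_hand[A=36 B=27] avail[A=30 B=26] open={R1,R5}
Step 9: cancel R1 -> on_hand[A=36 B=27] avail[A=30 B=27] open={R5}
Step 10: commit R5 -> on_hand[A=30 B=27] avail[A=30 B=27] open={}
Step 11: reserve R6 A 5 -> on_hand[A=30 B=27] avail[A=25 B=27] open={R6}
Step 12: cancel R6 -> on_hand[A=30 B=27] avail[A=30 B=27] open={}
Step 13: reserve R7 A 4 -> on_hand[A=30 B=27] avail[A=26 B=27] open={R7}
Step 14: reserve R8 B 6 -> on_hand[A=30 B=27] avail[A=26 B=21] open={R7,R8}
Step 15: reserve R9 B 4 -> on_hand[A=30 B=27] avail[A=26 B=17] open={R7,R8,R9}
Step 16: commit R8 -> on_hand[A=30 B=21] avail[A=26 B=17] open={R7,R9}
Step 17: commit R7 -> on_hand[A=26 B=21] avail[A=26 B=17] open={R9}
Step 18: reserve R10 A 3 -> on_hand[A=26 B=21] avail[A=23 B=17] open={R10,R9}
Final available[A] = 23

Answer: 23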